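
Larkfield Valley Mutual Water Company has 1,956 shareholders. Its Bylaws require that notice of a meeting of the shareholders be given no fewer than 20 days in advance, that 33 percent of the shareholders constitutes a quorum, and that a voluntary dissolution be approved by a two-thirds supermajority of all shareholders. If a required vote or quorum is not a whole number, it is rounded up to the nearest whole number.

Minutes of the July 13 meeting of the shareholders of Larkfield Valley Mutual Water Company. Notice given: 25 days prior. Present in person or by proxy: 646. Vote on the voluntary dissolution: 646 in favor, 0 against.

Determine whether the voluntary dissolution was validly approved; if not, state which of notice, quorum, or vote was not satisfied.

Notice: 25 days given; 20 required. Satisfied.
Quorum: 33% of 1,956 = 645.48, rounded up to 646; 646 present. Satisfied.
Vote: requires two-thirds of all shareholders (1,956); 2/3 of 1956 = 1304, so 1,304 needed; 646 in favor. Not satisfied.

Invalid — vote requirement not satisfied.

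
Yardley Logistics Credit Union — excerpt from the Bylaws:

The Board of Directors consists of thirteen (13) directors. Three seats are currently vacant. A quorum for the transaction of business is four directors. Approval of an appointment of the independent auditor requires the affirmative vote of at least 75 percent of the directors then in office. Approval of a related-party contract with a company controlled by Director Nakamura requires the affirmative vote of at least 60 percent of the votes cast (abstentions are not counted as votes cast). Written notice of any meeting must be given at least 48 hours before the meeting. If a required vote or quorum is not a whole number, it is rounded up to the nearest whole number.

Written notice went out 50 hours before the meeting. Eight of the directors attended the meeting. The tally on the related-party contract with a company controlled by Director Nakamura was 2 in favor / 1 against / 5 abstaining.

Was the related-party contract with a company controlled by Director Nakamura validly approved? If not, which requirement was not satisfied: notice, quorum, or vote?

Valid — all requirements satisfied.

Notice: 50 hours given; 48 required (50 ≥ 48). Satisfied.
Quorum: 8 present; quorum is 4. Satisfied.
Vote: the related-party contract with a company controlled by Director Nakamura requires three-fifths of the votes cast (8 present − 5 abstaining = 3). 3/5 of 3 = 1.80, rounded up to 2, so 2 affirmative votes are needed; 2 voted in favor. Satisfied.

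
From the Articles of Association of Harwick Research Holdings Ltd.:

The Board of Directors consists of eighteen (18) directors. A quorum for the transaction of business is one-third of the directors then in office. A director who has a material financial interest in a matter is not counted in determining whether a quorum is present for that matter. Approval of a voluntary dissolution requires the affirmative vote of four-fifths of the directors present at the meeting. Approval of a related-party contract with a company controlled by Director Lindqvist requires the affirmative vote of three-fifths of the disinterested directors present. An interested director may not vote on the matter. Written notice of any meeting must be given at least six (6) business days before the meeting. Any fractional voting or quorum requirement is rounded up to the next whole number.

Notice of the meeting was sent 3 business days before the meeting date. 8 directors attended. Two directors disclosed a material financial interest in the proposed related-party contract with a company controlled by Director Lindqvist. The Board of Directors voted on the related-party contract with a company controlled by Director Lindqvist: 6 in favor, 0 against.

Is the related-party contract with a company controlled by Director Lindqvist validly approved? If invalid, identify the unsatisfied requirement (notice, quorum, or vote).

Notice: 3 business days given; 6 required (3 < 6). Not satisfied.
Quorum: 8 present, but the 2 interested directors do not count, leaving 6. Quorum is 6. Satisfied.
Vote: the related-party contract with a company controlled by Director Lindqvist requires three-fifths of the disinterested directors present (8 − 2 = 6). 3/5 of 6 = 3.60, rounded up to 4, so 4 affirmative votes are needed; 6 voted in favor. Satisfied.

Invalid — notice requirement not satisfied.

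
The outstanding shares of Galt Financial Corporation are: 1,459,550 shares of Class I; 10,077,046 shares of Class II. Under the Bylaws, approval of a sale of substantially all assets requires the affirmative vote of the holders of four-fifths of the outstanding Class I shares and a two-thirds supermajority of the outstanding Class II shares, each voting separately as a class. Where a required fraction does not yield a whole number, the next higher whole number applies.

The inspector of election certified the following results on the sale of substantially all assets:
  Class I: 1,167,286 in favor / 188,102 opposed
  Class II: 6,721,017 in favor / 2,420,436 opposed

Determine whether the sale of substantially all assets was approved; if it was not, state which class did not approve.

Class I: 4/5 of 1459550 = 1167640; 1,167,640 required, 1,167,286 in favor — not approved.
Class II: 2/3 of 10077046 = 6718030.67, rounded up to 6718031; 6,718,031 required, 6,721,017 in favor — approved.

Not approved — the Class I shares did not give the required vote.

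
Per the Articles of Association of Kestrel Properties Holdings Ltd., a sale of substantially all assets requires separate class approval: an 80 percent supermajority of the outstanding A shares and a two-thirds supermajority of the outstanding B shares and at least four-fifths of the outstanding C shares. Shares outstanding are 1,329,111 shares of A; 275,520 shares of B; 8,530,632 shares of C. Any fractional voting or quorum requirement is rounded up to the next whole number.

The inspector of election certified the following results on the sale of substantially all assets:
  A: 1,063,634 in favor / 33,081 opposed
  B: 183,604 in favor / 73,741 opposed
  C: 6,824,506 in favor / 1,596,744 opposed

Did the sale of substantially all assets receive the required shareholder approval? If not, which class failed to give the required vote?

A: 4/5 of 1329111 = 1063288.80, rounded up to 1063289; 1,063,289 required, 1,063,634 in favor — approved.
B: 2/3 of 275520 = 183680; 183,680 required, 183,604 in favor — not approved.
C: 4/5 of 8530632 = 6824505.60, rounded up to 6824506; 6,824,506 required, 6,824,506 in favor — approved.

Not approved — the B shares did not give the required vote.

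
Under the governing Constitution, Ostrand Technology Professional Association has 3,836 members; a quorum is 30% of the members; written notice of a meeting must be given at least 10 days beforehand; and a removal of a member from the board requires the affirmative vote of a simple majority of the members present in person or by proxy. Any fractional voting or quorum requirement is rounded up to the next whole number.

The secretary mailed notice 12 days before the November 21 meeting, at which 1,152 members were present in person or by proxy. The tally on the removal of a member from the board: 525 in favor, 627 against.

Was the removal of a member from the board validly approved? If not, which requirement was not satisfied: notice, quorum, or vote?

Invalid — vote requirement not satisfied.

Notice: 12 days given; 10 required. Satisfied.
Quorum: 30% of 3,836 = 1,150.80, rounded up to 1,151; 1,152 present. Satisfied.
Vote: requires a majority of those present (1,152); a majority of 1152 is 577, so 577 needed; 525 in favor. Not satisfied.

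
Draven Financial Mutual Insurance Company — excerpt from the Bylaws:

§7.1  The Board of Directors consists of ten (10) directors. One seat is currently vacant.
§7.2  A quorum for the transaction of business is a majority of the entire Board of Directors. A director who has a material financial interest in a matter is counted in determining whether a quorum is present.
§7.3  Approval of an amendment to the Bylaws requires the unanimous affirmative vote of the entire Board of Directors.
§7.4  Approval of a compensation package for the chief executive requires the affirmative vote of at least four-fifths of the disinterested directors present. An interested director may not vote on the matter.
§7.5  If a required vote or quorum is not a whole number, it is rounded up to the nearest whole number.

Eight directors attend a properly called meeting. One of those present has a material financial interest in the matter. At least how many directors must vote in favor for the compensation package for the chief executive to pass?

The compensation package for the chief executive requires four-fifths of the disinterested directors present (8 − 1 = 7).
4/5 of 7 = 5.60, rounded up to 6.

6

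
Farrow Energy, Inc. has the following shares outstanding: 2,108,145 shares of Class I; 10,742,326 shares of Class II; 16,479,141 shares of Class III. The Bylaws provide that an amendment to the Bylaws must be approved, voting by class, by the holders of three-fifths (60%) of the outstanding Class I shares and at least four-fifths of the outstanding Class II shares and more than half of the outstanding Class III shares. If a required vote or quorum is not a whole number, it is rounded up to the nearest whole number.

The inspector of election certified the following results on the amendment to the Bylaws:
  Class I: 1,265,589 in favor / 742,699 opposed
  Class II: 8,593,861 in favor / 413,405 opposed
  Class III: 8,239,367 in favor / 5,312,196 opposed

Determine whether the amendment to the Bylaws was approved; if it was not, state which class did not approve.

Class I: 3/5 of 2108145 = 1264887; 1,264,887 required, 1,265,589 in favor — approved.
Class II: 4/5 of 10742326 = 8593860.80, rounded up to 8593861; 8,593,861 required, 8,593,861 in favor — approved.
Class III: a majority of 16479141 is 8239571; 8,239,571 required, 8,239,367 in favor — not approved.

Not approved — the Class III shares did not give the required vote.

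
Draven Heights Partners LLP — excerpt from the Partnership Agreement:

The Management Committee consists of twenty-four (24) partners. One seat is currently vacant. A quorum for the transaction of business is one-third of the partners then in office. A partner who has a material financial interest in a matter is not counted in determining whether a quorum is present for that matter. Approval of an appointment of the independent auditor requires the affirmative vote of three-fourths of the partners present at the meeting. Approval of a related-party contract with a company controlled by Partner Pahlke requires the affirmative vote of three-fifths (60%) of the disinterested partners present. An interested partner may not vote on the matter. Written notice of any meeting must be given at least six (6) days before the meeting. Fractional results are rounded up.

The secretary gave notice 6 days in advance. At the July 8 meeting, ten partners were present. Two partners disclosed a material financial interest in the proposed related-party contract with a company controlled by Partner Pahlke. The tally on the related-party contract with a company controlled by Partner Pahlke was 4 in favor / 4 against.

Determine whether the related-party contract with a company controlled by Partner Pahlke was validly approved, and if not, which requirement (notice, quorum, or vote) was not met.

Notice: 6 days given; 6 required (6 ≥ 6). Satisfied.
Quorum: 10 present, but the 2 interested partners do not count, leaving 8. Quorum is 8. Satisfied.
Vote: the related-party contract with a company controlled by Partner Pahlke requires three-fifths of the disinterested partners present (10 − 2 = 8). 3/5 of 8 = 4.80, rounded up to 5, so 5 affirmative votes are needed; 4 voted in favor. Not satisfied.

Invalid — vote requirement not satisfied.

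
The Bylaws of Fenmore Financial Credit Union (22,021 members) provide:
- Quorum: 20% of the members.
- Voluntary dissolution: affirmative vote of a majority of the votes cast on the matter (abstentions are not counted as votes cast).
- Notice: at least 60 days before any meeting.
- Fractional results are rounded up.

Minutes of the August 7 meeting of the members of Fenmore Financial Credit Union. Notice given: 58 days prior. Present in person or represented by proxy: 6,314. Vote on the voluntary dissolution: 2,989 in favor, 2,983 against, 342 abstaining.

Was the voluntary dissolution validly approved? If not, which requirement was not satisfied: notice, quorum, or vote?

Invalid — notice requirement not satisfied.

Notice: 58 days given; 60 required. Not satisfied.
Quorum: 20% of 22,021 = 4,404.20, rounded up to 4,405; 6,314 present. Satisfied.
Vote: requires a majority of the votes cast (6,314 − 342 abstaining = 5,972); a majority of 5972 is 2987, so 2,987 needed; 2,989 in favor. Satisfied.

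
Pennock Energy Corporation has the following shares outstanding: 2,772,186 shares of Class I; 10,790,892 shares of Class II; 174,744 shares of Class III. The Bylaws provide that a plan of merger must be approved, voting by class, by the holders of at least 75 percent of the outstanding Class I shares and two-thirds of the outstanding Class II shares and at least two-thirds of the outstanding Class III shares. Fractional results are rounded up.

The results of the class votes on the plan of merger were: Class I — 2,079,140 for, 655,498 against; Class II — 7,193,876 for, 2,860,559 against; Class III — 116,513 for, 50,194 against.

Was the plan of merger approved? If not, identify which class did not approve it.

Class I: 3/4 of 2772186 = 2079139.50, rounded up to 2079140; 2,079,140 required, 2,079,140 in favor — approved.
Class II: 2/3 of 10790892 = 7193928; 7,193,928 required, 7,193,876 in favor — not approved.
Class III: 2/3 of 174744 = 116496; 116,496 required, 116,513 in favor — approved.

Not approved — the Class II shares did not give the required vote.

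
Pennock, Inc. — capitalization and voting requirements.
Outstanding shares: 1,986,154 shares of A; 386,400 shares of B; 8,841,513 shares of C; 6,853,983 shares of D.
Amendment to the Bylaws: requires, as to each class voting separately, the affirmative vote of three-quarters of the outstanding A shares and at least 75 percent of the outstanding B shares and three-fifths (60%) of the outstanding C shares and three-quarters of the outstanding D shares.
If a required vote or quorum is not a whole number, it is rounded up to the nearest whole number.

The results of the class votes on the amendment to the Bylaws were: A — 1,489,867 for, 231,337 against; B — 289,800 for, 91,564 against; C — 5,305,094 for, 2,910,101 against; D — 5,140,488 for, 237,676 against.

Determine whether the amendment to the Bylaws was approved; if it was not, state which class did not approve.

A: 3/4 of 1986154 = 1489615.50, rounded up to 1489616; 1,489,616 required, 1,489,867 in favor — approved.
B: 3/4 of 386400 = 289800; 289,800 required, 289,800 in favor — approved.
C: 3/5 of 8841513 = 5304907.80, rounded up to 5304908; 5,304,908 required, 5,305,094 in favor — approved.
D: 3/4 of 6853983 = 5140487.25, rounded up to 5140488; 5,140,488 required, 5,140,488 in favor — approved.

Approved — every class gave the required vote.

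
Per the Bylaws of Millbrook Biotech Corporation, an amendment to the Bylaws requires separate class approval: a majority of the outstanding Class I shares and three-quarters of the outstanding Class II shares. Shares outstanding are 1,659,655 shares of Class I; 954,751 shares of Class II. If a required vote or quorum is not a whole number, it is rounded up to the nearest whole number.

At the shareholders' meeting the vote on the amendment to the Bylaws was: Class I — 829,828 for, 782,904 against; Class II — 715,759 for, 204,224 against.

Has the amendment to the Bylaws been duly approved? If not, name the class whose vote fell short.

Class I: a majority of 1659655 is 829828; 829,828 required, 829,828 in favor — approved.
Class II: 3/4 of 954751 = 716063.25, rounded up to 716064; 716,064 required, 715,759 in favor — not approved.

Not approved — the Class II shares did not give the required vote.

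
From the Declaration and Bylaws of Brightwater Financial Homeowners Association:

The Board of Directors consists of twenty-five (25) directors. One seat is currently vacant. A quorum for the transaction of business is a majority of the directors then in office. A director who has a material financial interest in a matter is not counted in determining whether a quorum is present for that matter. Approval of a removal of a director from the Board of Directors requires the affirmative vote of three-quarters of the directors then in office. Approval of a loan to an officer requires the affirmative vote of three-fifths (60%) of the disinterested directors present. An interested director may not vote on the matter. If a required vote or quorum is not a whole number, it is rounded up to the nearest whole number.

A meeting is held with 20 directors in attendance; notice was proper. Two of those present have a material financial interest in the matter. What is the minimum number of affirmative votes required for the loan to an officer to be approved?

The loan to an officer requires three-fifths of the disinterested directors present (20 − 2 = 18).
3/5 of 18 = 10.80, rounded up to 11.

11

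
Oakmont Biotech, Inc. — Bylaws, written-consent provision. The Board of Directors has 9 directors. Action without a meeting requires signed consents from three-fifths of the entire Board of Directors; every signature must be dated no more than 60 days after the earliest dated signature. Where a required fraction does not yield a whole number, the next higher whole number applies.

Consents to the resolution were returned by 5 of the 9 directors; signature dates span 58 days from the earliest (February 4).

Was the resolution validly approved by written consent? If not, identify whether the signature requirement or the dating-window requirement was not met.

Not effective — insufficient signatures.

Signatures required: three-fifths of 9 — 3/5 of 9 = 5.40, rounded up to 6, so 6 needed; 5 signed. Insufficient.
Dating window: the latest signature is 58 days after the earliest; the limit is 60 days. Within the window.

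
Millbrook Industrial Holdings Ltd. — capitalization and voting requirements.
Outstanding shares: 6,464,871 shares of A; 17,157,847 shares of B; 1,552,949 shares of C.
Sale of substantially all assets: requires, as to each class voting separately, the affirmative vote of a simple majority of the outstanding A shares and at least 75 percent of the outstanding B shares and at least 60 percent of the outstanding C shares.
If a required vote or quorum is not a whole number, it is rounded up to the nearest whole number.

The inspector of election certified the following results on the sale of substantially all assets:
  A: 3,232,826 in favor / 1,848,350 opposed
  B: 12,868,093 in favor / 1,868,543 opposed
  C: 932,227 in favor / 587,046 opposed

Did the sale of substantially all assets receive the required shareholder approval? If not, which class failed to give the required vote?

A: a majority of 6464871 is 3232436; 3,232,436 required, 3,232,826 in favor — approved.
B: 3/4 of 17157847 = 12868385.25, rounded up to 12868386; 12,868,386 required, 12,868,093 in favor — not approved.
C: 3/5 of 1552949 = 931769.40, rounded up to 931770; 931,770 required, 932,227 in favor — approved.

Not approved — the B shares did not give the required vote.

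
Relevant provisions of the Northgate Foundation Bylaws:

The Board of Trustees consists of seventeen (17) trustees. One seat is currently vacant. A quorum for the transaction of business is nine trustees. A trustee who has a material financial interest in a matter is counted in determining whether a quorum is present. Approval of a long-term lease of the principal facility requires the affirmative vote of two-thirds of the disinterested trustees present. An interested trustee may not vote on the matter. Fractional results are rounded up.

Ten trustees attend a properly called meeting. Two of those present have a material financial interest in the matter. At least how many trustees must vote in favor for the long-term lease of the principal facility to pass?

6

The long-term lease of the principal facility requires two-thirds of the disinterested trustees present (10 − 2 = 8).
2/3 of 8 = 5.33, rounded up to 6.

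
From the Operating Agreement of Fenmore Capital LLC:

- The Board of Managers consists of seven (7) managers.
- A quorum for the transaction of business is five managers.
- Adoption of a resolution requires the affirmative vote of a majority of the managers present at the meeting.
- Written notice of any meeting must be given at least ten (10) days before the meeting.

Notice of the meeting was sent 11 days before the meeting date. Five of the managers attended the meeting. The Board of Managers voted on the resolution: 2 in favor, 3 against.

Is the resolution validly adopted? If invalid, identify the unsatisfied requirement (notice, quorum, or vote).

Invalid — vote requirement not satisfied.

Notice: 11 days given; 10 required (11 ≥ 10). Satisfied.
Quorum: 5 present; quorum is 5. Satisfied.
Vote: the resolution requires a majority of the managers present (5). A majority of 5 is 3, so 3 affirmative votes are needed; 2 voted in favor. Not satisfied.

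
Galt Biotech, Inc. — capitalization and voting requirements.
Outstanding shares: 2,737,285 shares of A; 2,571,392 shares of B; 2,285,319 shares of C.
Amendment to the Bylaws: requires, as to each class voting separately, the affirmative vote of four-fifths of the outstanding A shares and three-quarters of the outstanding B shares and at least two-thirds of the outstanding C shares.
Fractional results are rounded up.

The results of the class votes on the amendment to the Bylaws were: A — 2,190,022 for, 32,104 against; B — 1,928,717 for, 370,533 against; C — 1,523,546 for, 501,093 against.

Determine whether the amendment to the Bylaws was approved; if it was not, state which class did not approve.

A: 4/5 of 2737285 = 2189828; 2,189,828 required, 2,190,022 in favor — approved.
B: 3/4 of 2571392 = 1928544; 1,928,544 required, 1,928,717 in favor — approved.
C: 2/3 of 2285319 = 1523546; 1,523,546 required, 1,523,546 in favor — approved.

Approved — every class gave the required vote.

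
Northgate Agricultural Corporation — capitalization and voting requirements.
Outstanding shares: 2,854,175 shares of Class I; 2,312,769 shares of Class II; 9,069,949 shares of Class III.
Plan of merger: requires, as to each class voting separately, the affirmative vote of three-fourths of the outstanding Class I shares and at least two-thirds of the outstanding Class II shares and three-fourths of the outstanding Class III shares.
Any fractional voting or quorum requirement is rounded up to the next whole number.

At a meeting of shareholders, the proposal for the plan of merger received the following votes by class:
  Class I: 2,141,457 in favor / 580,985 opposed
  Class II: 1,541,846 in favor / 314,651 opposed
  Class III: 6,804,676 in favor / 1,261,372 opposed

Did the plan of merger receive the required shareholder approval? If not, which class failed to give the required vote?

Approved — every class gave the required vote.

Class I: 3/4 of 2854175 = 2140631.25, rounded up to 2140632; 2,140,632 required, 2,141,457 in favor — approved.
Class II: 2/3 of 2312769 = 1541846; 1,541,846 required, 1,541,846 in favor — approved.
Class III: 3/4 of 9069949 = 6802461.75, rounded up to 6802462; 6,802,462 required, 6,804,676 in favor — approved.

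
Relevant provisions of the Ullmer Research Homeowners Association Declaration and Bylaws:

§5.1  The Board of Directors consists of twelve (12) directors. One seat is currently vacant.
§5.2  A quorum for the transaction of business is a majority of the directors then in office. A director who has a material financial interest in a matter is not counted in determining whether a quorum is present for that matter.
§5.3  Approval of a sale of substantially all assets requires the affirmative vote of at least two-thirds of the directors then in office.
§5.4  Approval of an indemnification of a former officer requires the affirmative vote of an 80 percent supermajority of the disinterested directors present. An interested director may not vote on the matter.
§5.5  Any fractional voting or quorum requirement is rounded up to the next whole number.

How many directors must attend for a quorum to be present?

A majority of 11 is 6.

6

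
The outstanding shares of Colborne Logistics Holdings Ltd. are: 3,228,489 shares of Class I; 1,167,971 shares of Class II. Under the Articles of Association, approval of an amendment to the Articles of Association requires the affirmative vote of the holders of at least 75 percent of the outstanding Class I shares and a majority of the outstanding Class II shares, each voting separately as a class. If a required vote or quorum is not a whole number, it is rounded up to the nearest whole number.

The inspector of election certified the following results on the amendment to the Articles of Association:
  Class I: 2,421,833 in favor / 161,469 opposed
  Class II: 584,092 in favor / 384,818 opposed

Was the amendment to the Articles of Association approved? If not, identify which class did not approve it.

Class I: 3/4 of 3228489 = 2421366.75, rounded up to 2421367; 2,421,367 required, 2,421,833 in favor — approved.
Class II: a majority of 1167971 is 583986; 583,986 required, 584,092 in favor — approved.

Approved — every class gave the required vote.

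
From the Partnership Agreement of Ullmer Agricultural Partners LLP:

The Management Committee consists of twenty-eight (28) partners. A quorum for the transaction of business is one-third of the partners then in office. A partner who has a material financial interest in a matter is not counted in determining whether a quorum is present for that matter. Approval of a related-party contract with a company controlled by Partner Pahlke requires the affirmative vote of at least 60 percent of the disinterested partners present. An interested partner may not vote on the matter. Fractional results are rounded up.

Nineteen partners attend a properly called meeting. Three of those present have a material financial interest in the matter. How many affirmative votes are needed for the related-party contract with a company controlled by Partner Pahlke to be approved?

10

The related-party contract with a company controlled by Partner Pahlke requires three-fifths of the disinterested partners present (19 − 3 = 16).
3/5 of 16 = 9.60, rounded up to 10.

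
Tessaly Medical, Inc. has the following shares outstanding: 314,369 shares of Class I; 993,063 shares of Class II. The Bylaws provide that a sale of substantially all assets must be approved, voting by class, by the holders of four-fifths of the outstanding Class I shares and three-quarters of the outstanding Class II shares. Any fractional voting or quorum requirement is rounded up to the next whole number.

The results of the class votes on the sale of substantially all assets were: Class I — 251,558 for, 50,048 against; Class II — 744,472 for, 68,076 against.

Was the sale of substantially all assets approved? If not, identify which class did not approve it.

Class I: 4/5 of 314369 = 251495.20, rounded up to 251496; 251,496 required, 251,558 in favor — approved.
Class II: 3/4 of 993063 = 744797.25, rounded up to 744798; 744,798 required, 744,472 in favor — not approved.

Not approved — the Class II shares did not give the required vote.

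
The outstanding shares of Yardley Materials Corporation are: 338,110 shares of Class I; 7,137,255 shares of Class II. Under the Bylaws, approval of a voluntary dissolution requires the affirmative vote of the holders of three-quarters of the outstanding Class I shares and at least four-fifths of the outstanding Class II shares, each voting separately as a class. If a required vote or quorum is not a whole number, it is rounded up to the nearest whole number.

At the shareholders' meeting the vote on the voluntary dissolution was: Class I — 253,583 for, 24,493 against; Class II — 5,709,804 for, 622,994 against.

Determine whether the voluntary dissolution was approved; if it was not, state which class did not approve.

Class I: 3/4 of 338110 = 253582.50, rounded up to 253583; 253,583 required, 253,583 in favor — approved.
Class II: 4/5 of 7137255 = 5709804; 5,709,804 required, 5,709,804 in favor — approved.

Approved — every class gave the required vote.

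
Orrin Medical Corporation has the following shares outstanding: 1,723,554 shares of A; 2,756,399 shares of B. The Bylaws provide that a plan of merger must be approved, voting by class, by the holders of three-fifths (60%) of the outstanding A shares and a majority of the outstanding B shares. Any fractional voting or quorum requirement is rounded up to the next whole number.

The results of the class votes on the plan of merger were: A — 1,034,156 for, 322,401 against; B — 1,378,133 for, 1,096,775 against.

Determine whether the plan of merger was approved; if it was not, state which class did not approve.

Not approved — the B shares did not give the required vote.

A: 3/5 of 1723554 = 1034132.40, rounded up to 1034133; 1,034,133 required, 1,034,156 in favor — approved.
B: a majority of 2756399 is 1378200; 1,378,200 required, 1,378,133 in favor — not approved.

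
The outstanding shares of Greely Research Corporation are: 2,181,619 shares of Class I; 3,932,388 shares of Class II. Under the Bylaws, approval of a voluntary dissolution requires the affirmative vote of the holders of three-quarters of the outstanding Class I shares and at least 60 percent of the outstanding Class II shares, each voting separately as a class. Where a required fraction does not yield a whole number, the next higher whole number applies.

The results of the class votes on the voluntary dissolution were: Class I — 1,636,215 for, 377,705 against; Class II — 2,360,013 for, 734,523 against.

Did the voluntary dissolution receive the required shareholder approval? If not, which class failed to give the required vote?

Class I: 3/4 of 2181619 = 1636214.25, rounded up to 1636215; 1,636,215 required, 1,636,215 in favor — approved.
Class II: 3/5 of 3932388 = 2359432.80, rounded up to 2359433; 2,359,433 required, 2,360,013 in favor — approved.

Approved — every class gave the required vote.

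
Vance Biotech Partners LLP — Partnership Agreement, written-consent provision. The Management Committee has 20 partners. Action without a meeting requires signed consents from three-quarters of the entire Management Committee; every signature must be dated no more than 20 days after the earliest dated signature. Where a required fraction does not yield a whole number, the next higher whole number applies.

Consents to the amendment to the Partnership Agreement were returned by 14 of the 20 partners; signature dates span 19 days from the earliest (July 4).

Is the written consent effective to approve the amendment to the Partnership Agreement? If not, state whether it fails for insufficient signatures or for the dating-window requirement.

Signatures required: three-quarters of 20 — 3/4 of 20 = 15, so 15 needed; 14 signed. Insufficient.
Dating window: the latest signature is 19 days after the earliest; the limit is 20 days. Within the window.

Not effective — insufficient signatures.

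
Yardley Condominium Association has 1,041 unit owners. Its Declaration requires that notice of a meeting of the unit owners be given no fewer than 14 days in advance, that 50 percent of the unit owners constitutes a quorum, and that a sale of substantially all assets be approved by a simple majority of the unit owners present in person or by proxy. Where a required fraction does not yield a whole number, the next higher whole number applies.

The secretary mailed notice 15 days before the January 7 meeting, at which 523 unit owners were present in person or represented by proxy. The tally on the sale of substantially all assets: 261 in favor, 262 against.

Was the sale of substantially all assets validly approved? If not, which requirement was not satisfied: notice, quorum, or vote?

Notice: 15 days given; 14 required. Satisfied.
Quorum: 50% of 1,041 = 520.50, rounded up to 521; 523 present. Satisfied.
Vote: requires a majority of those present (523); a majority of 523 is 262, so 262 needed; 261 in favor. Not satisfied.

Invalid — vote requirement not satisfied.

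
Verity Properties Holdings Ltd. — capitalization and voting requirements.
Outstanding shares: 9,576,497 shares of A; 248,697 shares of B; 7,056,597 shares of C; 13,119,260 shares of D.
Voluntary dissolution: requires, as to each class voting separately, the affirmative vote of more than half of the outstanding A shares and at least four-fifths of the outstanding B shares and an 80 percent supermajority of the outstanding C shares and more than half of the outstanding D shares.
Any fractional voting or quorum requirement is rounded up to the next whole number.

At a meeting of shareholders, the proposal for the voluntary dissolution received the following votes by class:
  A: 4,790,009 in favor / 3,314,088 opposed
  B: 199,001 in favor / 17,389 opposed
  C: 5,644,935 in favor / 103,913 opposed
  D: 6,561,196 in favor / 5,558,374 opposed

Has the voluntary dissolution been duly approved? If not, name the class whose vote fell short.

Not approved — the C shares did not give the required vote.

A: a majority of 9576497 is 4788249; 4,788,249 required, 4,790,009 in favor — approved.
B: 4/5 of 248697 = 198957.60, rounded up to 198958; 198,958 required, 199,001 in favor — approved.
C: 4/5 of 7056597 = 5645277.60, rounded up to 5645278; 5,645,278 required, 5,644,935 in favor — not approved.
D: a majority of 13119260 is 6559631; 6,559,631 required, 6,561,196 in favor — approved.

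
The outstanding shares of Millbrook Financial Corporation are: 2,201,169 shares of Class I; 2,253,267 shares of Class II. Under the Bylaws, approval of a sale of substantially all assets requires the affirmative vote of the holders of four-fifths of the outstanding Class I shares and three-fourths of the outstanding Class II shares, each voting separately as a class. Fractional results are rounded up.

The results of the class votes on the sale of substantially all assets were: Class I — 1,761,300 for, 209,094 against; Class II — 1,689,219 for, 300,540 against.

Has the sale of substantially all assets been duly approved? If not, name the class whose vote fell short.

Class I: 4/5 of 2201169 = 1760935.20, rounded up to 1760936; 1,760,936 required, 1,761,300 in favor — approved.
Class II: 3/4 of 2253267 = 1689950.25, rounded up to 1689951; 1,689,951 required, 1,689,219 in favor — not approved.

Not approved — the Class II shares did not give the required vote.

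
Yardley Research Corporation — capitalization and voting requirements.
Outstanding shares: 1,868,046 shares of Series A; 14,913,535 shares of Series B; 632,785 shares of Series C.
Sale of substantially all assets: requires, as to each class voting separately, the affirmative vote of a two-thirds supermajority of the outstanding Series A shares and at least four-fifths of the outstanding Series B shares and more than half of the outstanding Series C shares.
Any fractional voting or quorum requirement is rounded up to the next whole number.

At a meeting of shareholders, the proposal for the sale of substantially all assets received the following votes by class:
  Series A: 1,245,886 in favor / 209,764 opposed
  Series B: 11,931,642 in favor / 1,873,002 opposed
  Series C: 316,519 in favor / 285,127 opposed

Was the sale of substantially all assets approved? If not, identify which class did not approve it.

Series A: 2/3 of 1868046 = 1245364; 1,245,364 required, 1,245,886 in favor — approved.
Series B: 4/5 of 14913535 = 11930828; 11,930,828 required, 11,931,642 in favor — approved.
Series C: a majority of 632785 is 316393; 316,393 required, 316,519 in favor — approved.

Approved — every class gave the required vote.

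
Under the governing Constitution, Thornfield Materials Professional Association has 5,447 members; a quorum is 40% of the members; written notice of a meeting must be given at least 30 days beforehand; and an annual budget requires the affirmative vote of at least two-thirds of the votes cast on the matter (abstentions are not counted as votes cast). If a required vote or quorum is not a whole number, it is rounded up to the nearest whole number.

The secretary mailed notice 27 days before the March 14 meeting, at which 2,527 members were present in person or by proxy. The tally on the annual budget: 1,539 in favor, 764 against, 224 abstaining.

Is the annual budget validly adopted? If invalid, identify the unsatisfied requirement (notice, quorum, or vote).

Invalid — notice requirement not satisfied.

Notice: 27 days given; 30 required. Not satisfied.
Quorum: 40% of 5,447 = 2,178.80, rounded up to 2,179; 2,527 present. Satisfied.
Vote: requires two-thirds of the votes cast (2,527 − 224 abstaining = 2,303); 2/3 of 2303 = 1535.33, rounded up to 1536, so 1,536 needed; 1,539 in favor. Satisfied.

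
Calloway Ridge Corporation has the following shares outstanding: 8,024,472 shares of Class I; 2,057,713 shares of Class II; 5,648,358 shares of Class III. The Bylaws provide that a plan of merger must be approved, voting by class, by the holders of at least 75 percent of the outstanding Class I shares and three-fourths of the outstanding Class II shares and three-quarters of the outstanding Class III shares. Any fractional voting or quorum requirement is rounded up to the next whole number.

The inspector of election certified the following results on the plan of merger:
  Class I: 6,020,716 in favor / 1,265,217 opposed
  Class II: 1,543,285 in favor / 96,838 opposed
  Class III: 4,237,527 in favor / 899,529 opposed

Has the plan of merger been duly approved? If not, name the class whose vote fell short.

Approved — every class gave the required vote.

Class I: 3/4 of 8024472 = 6018354; 6,018,354 required, 6,020,716 in favor — approved.
Class II: 3/4 of 2057713 = 1543284.75, rounded up to 1543285; 1,543,285 required, 1,543,285 in favor — approved.
Class III: 3/4 of 5648358 = 4236268.50, rounded up to 4236269; 4,236,269 required, 4,237,527 in favor — approved.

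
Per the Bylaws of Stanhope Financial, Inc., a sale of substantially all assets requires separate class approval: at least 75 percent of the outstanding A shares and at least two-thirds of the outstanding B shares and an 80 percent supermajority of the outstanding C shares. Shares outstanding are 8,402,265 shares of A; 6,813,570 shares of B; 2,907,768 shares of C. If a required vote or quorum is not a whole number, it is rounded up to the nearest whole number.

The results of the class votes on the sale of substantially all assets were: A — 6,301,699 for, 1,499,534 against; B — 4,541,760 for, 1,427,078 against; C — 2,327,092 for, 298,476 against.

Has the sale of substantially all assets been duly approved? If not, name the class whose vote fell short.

A: 3/4 of 8402265 = 6301698.75, rounded up to 6301699; 6,301,699 required, 6,301,699 in favor — approved.
B: 2/3 of 6813570 = 4542380; 4,542,380 required, 4,541,760 in favor — not approved.
C: 4/5 of 2907768 = 2326214.40, rounded up to 2326215; 2,326,215 required, 2,327,092 in favor — approved.

Not approved — the B shares did not give the required vote.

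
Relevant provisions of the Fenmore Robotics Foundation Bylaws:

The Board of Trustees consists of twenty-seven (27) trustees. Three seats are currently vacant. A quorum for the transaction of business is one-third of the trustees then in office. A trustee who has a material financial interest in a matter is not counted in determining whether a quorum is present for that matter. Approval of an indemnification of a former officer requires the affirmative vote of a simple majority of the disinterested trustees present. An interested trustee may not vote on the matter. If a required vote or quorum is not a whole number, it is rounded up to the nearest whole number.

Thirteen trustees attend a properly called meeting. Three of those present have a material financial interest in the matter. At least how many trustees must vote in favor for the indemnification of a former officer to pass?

6

The indemnification of a former officer requires a majority of the disinterested trustees present (13 − 3 = 10).
A majority of 10 is 6.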